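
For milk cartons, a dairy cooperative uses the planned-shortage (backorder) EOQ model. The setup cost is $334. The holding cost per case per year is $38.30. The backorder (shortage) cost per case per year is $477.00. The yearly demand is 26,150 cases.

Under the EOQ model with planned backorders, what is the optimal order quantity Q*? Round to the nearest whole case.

Q* = √(2DS/H) · √((H + b)/b)
   = √(2 × 26,150 × 334 / 38.3) · √((38.3 + 477) / 477)
   = 675.343 × 1.0394 ≈ 701.93

702 cases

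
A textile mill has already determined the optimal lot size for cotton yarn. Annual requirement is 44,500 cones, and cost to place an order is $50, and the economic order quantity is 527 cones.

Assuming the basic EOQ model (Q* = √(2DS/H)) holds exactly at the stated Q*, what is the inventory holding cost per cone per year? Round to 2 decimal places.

$16.02

Since Q* = (2DS/H)^½, squaring gives Q*²·H = 2DS.
H = 2DS / Q² = 2 × 44,500 × 50 / 527² = 16.0228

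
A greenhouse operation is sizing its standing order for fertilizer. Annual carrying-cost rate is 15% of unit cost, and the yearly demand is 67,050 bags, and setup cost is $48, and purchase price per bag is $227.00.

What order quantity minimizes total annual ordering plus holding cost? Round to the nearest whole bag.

435 bags

H = i·C = 0.15 × $227 = $34.0500 per bag-year
EOQ = √(2DS/H) = √(2 × 67,050 × 48 / 34.05)
    = √(189,039.65) ≈ 434.79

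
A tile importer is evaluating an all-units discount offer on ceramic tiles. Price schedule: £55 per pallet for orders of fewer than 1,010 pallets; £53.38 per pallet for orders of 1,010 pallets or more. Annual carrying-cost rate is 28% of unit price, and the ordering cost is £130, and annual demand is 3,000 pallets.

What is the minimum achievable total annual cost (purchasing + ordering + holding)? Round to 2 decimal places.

£168,074.07

H₁ = 28%×£55 = £15.4000;  H₂ = 28%×£53.38 = £14.9464
EOQ₁ = √(2×3,000×130/15.4000) = 225.05  (< 1,010, feasible at tier 1)
EOQ₂ = √(2×3,000×130/14.9464) = 228.44  (< 1,010 → use Q = 1,010 at tier-2 price)
TC(tier 1 (EOQ₁), Q≈225.1) = £168,465.83
TC(tier 2, Q≈1,010.0) = £168,074.07
Minimum at tier 2: £168,074.07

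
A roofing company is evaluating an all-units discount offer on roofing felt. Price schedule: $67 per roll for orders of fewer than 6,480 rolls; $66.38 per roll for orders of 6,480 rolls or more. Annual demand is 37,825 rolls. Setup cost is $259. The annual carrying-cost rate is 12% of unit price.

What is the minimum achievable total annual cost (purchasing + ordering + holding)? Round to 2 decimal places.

H₁ = 12%×$67 = $8.0400;  H₂ = 12%×$66.38 = $7.9656
EOQ₁ = √(2×37,825×259/8.0400) = 1,561.08  (< 6,480, feasible at tier 1)
EOQ₂ = √(2×37,825×259/7.9656) = 1,568.36  (< 6,480 → use Q = 6,480 at tier-2 price)
TC(tier 1 (EOQ₁), Q≈1,561.1) = $2,546,826.12
TC(tier 2, Q≈6,480.0) = $2,538,143.88
Minimum at tier 2: $2,538,143.88

$2,538,143.88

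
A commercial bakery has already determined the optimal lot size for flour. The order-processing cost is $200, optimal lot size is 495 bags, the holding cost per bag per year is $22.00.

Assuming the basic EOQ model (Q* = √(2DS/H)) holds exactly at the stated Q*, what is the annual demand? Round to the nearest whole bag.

13,476 bags per year

EOQ relation: Q² = 2DS/H, so rearrange for the unknown.
D = Q²H / (2S) = 495² × 22 / (2 × 200) = 13,476.38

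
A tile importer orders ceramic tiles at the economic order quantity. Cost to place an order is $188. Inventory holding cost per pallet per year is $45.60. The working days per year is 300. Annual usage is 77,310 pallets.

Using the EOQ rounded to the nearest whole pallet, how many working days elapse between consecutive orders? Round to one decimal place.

Optimal lot size Q* = (2 × 77,310 × $188 / $45.6)^½ ≈ 798.42 → Q = 798 pallets
T = Q/D × 300 days = 798/77,310 × 300 = 3.097 days

3.1 days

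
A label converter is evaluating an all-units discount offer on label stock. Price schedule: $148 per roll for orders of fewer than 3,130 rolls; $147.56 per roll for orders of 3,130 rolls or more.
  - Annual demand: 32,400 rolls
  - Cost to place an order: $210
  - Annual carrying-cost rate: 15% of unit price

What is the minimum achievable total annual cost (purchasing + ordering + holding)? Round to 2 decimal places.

H₁ = 15%×$148 = $22.2000;  H₂ = 15%×$147.56 = $22.1340
EOQ₁ = √(2×32,400×210/22.2000) = 782.93  (< 3,130, feasible at tier 1)
EOQ₂ = √(2×32,400×210/22.1340) = 784.09  (< 3,130 → use Q = 3,130 at tier-2 price)
TC(tier 1 (EOQ₁), Q≈782.9) = $4,812,580.96
TC(tier 2, Q≈3,130.0) = $4,817,757.51
Minimum at tier 1 (EOQ₁): $4,812,580.96

$4,812,580.96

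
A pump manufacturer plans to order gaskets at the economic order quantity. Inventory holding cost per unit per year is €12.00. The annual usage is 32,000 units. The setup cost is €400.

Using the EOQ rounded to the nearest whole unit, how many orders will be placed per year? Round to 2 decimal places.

2DS/H = 2·32,000·400/12 = 2,133,333.33
EOQ = √2,133,333.33 ≈ 1,460.59 → Q = 1,461
Orders per year = D/Q = 32,000 / 1,461 = 21.903

21.90 orders per year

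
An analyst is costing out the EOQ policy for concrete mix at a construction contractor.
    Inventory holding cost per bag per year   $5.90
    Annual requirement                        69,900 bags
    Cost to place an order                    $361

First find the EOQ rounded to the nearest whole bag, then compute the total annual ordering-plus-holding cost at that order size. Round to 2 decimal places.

Q* = √(2·D·S / H) = √(2·69,900·361 / 5.9) = √8,553,864.4 ≈ 2,924.70 → Q = 2,925 bags
Orders/yr = 69,900/2,925 = 23.897; ordering cost = 23.897 × $361 = $8,626.97
Average inventory = 2,925/2 = 1462.5; holding cost = 1462.5 × $5.9 = $8,628.75
Total = $8,626.97 + $8,628.75 = $17,255.72

$17,255.72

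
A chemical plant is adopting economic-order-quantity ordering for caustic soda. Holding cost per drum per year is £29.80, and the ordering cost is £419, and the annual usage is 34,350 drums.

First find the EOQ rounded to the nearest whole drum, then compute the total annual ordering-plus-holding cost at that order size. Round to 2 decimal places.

Optimal lot size Q* = (2 × 34,350 × £419 / £29.8)^½ ≈ 982.83 → Q = 983 drums
Annual ordering cost = (D/Q)·S = (34,350/983) × 419 = £14,641.56
Annual holding cost  = (Q/2)·H = (983/2) × 29.8 = £14,646.70
Total = £14,641.56 + £14,646.70 = £29,288.26

£29,288.26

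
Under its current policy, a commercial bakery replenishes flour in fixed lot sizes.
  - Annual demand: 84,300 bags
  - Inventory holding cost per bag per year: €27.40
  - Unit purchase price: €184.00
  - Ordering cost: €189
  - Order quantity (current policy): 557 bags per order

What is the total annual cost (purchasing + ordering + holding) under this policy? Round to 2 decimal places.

Orders/yr = 84,300/557 = 151.346; ordering cost = 151.346 × €189 = €28,604.49
Average inventory = 557/2 = 278.5; holding cost = 278.5 × €27.4 = €7,630.90
Purchase cost = D·C = 84,300 × 184 = €15,511,200.00
Total = €28,604.49 + €7,630.90 + €15,511,200.00 = €15,547,435.39

€15,547,435.39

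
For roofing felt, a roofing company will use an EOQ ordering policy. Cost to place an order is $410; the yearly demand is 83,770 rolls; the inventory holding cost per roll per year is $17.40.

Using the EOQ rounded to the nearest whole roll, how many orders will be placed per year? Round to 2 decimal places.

42.16 orders per year

EOQ = √(2DS/H) = √(2 × 83,770 × 410 / 17.4)
    = √(3,947,781.61) ≈ 1,986.90 → Q = 1,987
Orders per year = D/Q = 83,770 / 1,987 = 42.159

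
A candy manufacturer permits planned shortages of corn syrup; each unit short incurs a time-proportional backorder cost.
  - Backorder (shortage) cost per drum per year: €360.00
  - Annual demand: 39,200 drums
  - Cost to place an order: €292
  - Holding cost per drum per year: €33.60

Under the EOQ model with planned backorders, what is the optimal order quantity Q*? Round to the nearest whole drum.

Basic EOQ = √(2·39,200·292/33.6) = 825.429
Backorder adjustment √((H+b)/b) = √((33.6+360)/360) = 1.0456
Q* = 825.429 × 1.0456 ≈ 863.09

863 drums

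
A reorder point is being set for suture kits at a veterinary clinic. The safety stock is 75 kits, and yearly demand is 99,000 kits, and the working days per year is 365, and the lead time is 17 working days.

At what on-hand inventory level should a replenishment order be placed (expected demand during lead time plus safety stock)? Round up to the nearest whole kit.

4,686 kits

Daily demand d = 99,000 / 365 = 271.233 kits/day
Demand during lead time = 271.233 × 17 = 4,610.96
Reorder point = 4,610.96 + 75 = 4,685.96 → round up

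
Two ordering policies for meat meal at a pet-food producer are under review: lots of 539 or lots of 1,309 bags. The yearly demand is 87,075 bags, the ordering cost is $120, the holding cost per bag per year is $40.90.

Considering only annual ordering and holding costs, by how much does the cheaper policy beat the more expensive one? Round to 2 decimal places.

$4,343.03

Annual cost at Q: ordering D·S/Q plus holding Q·H/2.
TC(539) = (87,075/539)×120 + (539/2)×40.9 = $30,408.45
TC(1,309) = (87,075/1,309)×120 + (1,309/2)×40.9 = $34,751.48
Cheaper: Q = 539.  Difference = $4,343.03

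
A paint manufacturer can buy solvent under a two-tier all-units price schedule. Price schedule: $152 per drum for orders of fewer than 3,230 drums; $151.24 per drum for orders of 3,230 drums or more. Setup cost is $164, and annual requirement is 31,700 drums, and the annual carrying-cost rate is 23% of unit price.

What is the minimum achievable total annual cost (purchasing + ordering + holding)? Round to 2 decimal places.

H₁ = 23%×$152 = $34.9600;  H₂ = 23%×$151.24 = $34.7852
EOQ₁ = √(2×31,700×164/34.9600) = 545.36  (< 3,230, feasible at tier 1)
EOQ₂ = √(2×31,700×164/34.7852) = 546.73  (< 3,230 → use Q = 3,230 at tier-2 price)
TC(tier 1 (EOQ₁), Q≈545.4) = $4,837,465.68
TC(tier 2, Q≈3,230.0) = $4,852,095.63
Minimum at tier 1 (EOQ₁): $4,837,465.68

$4,837,465.68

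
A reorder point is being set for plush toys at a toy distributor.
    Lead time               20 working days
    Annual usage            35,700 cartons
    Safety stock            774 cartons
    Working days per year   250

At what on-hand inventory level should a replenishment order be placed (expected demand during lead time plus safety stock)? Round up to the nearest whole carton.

3,630 cartons

Daily demand d = 35,700 / 250 = 142.800 cartons/day
Demand during lead time = 142.800 × 20 = 2,856.00
Reorder point = 2,856.00 + 774 = 3,630.00 → round up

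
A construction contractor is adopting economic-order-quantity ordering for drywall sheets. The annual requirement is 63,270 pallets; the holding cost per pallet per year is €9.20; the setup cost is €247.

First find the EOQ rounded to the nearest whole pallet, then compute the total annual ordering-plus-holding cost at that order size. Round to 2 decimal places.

€16,957.28

Q* = √(2·D·S / H) = √(2·63,270·247 / 9.2) = √3,397,323.9 ≈ 1,843.18 → Q = 1,843 pallets
Annual ordering cost = (D/Q)·S = (63,270/1,843) × 247 = €8,479.48
Annual holding cost  = (Q/2)·H = (1,843/2) × 9.2 = €8,477.80
Total = €8,479.48 + €8,477.80 = €16,957.28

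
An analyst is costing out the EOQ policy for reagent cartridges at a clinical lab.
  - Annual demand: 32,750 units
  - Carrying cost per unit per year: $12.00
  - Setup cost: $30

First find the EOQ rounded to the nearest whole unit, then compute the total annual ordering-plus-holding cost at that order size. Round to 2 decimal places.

$4,855.93

2DS/H = 2·32,750·30/12 = 163,750.00
EOQ = √163,750.00 ≈ 404.66 → Q = 405 units
Orders/yr = 32,750/405 = 80.864; ordering cost = 80.864 × $30 = $2,425.93
Average inventory = 405/2 = 202.5; holding cost = 202.5 × $12 = $2,430.00
Total = $2,425.93 + $2,430.00 = $4,855.93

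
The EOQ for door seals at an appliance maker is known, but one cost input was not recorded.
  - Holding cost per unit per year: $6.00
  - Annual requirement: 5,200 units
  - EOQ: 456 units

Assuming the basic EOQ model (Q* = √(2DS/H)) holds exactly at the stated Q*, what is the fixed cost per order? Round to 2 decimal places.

Since Q* = (2DS/H)^½, squaring gives Q*²·H = 2DS.
S = Q²H / (2D) = 456² × 6 / (2 × 5,200) = 119.9631

$119.96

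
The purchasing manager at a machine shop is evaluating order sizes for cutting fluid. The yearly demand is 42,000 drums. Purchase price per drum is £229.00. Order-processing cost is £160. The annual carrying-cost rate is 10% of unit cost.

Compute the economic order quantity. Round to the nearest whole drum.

766 drums

H = i·C = 0.1 × £229 = £22.9000 per drum-year
Optimal lot size Q* = (2 × 42,000 × £160 / £22.9)^½ ≈ 766.09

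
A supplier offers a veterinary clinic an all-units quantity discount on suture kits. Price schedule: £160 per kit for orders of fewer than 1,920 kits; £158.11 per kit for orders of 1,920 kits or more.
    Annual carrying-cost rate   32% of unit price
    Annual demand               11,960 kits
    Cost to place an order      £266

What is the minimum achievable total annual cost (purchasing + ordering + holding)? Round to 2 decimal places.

H₁ = 32%×£160 = £51.2000;  H₂ = 32%×£158.11 = £50.5952
EOQ₁ = √(2×11,960×266/51.2000) = 352.52  (< 1,920, feasible at tier 1)
EOQ₂ = √(2×11,960×266/50.5952) = 354.62  (< 1,920 → use Q = 1,920 at tier-2 price)
TC(tier 1 (EOQ₁), Q≈352.5) = £1,931,649.13
TC(tier 2, Q≈1,920.0) = £1,941,223.95
Minimum at tier 1 (EOQ₁): £1,931,649.13

£1,931,649.13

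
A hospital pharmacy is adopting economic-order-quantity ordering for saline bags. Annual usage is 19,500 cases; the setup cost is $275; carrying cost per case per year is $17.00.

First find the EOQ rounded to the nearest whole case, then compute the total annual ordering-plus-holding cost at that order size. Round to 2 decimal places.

$13,502.78

2DS/H = 2·19,500·275/17 = 630,882.35
EOQ = √630,882.35 ≈ 794.28 → Q = 794 cases
Annual ordering cost = (D/Q)·S = (19,500/794) × 275 = $6,753.78
Annual holding cost  = (Q/2)·H = (794/2) × 17 = $6,749.00
Total = $6,753.78 + $6,749.00 = $13,502.78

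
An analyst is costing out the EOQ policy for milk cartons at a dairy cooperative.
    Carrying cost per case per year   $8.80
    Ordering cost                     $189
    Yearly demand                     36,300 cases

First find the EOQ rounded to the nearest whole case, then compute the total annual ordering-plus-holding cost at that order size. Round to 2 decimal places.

2DS/H = 2·36,300·189/8.8 = 1,559,250.00
EOQ = √1,559,250.00 ≈ 1,248.70 → Q = 1,249 cases
Ordering: D/Q × S = 36,300/1,249 × $189 = $5,492.95
Holding:  Q/2 × H = 1,249/2 × $8.8 = $5,495.60
Total = $5,492.95 + $5,495.60 = $10,988.55

$10,988.55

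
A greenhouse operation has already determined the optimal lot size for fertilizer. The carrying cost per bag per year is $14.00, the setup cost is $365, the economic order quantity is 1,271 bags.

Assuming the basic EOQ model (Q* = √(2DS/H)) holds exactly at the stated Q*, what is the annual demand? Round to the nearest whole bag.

EOQ relation: Q² = 2DS/H, so rearrange for the unknown.
D = Q²H / (2S) = 1,271² × 14 / (2 × 365) = 30,981.06

30,981 bags per year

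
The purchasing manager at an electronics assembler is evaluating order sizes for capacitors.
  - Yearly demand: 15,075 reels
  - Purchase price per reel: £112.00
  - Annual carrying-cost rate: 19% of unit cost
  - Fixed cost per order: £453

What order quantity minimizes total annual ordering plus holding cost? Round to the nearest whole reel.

Holding cost per reel per year: H = 19% × £112 = £21.2800
Optimal lot size Q* = (2 × 15,075 × £453 / £21.28)^½ ≈ 801.14

801 reels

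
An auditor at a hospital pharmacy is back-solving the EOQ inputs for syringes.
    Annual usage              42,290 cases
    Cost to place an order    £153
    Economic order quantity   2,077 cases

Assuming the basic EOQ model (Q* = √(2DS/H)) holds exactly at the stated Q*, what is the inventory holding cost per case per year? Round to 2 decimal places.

EOQ relation: Q² = 2DS/H, so rearrange for the unknown.
H = 2DS / Q² = 2 × 42,290 × 153 / 2,077² = 2.9998

£3.00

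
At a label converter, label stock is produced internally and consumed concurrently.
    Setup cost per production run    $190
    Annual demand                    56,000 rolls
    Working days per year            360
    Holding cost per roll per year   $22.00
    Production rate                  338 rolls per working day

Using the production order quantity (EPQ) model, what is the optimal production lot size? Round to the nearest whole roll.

1,339 rolls

d = 56,000/360 = 155.5556 rolls/day;  effective holding cost H(1 − d/p) = 22·(1 − 155.5556/338) = 11.87508
Q* = √(2DS / H_eff) = √(2·56,000·190 / 11.87508) ≈ 1,338.65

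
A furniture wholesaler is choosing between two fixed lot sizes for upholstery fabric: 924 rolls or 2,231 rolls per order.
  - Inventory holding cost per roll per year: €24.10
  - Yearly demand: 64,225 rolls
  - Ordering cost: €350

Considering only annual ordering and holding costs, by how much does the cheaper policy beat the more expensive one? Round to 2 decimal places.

€1,497.34

TC(Q) = (D/Q)S + (Q/2)H
TC(924) = (64,225/924)×350 + (924/2)×24.1 = €35,461.85
TC(2,231) = (64,225/2,231)×350 + (2,231/2)×24.1 = €36,959.19
Lots of 924 are cheaper by €1,497.34.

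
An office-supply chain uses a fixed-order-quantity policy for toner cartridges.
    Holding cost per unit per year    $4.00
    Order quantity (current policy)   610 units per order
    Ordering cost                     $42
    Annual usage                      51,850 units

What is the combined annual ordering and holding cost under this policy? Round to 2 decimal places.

Ordering: D/Q × S = 51,850/610 × $42 = $3,570.00
Holding:  Q/2 × H = 610/2 × $4 = $1,220.00
Total = $3,570.00 + $1,220.00 = $4,790.00

$4,790.00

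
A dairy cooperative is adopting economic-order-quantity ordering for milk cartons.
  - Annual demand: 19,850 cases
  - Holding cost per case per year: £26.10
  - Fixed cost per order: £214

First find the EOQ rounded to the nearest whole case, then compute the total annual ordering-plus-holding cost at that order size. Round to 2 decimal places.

EOQ = √(2DS/H) = √(2 × 19,850 × 214 / 26.1)
    = √(325,509.58) ≈ 570.53 → Q = 571 cases
Ordering: D/Q × S = 19,850/571 × £214 = £7,439.40
Holding:  Q/2 × H = 571/2 × £26.1 = £7,451.55
Total = £7,439.40 + £7,451.55 = £14,890.95

£14,890.95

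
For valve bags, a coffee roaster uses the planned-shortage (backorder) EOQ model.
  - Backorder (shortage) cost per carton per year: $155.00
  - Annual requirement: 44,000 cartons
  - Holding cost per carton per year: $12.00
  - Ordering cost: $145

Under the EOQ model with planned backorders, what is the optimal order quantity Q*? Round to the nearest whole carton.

Basic EOQ = √(2·44,000·145/12) = 1,031.181
Backorder adjustment √((H+b)/b) = √((12+155)/155) = 1.0380
Q* = 1,031.181 × 1.0380 ≈ 1,070.35

1,070 cartons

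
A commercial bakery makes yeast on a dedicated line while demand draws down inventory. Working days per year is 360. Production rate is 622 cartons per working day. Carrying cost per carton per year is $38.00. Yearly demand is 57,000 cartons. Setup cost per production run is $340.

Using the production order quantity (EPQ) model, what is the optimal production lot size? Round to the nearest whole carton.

d = 57,000/360 = 158.3333 cartons/day;  effective holding cost H(1 − d/p) = 38·(1 − 158.3333/622) = 28.32690
Q* = √(2DS / H_eff) = √(2·57,000·340 / 28.32690) ≈ 1,169.75

1,170 cartons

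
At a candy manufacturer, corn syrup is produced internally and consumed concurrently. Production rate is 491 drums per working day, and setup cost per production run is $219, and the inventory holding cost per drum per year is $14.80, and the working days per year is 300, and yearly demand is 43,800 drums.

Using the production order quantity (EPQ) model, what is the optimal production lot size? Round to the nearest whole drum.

d = 43,800/300 = 146.0000 drums/day;  effective holding cost H(1 − d/p) = 14.8·(1 − 146.0000/491) = 10.39919
Q* = √(2DS / H_eff) = √(2·43,800·219 / 10.39919) ≈ 1,358.23

1,358 drums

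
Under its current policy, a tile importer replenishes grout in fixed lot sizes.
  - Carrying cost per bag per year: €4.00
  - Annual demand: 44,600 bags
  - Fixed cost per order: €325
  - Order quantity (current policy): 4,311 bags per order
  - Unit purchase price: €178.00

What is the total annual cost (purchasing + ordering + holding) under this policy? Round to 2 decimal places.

Ordering: D/Q × S = 44,600/4,311 × €325 = €3,362.33
Holding:  Q/2 × H = 4,311/2 × €4 = €8,622.00
Purchase cost = D·C = 44,600 × 178 = €7,938,800.00
Total = €3,362.33 + €8,622.00 + €7,938,800.00 = €7,950,784.33

€7,950,784.33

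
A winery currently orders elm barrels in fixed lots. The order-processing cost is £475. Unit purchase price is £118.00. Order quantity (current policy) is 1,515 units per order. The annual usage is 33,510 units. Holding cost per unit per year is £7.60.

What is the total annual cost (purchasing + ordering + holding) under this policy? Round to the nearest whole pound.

Orders/yr = 33,510/1,515 = 22.119; ordering cost = 22.119 × £475 = £10,506.44
Average inventory = 1,515/2 = 757.5; holding cost = 757.5 × £7.6 = £5,757.00
Purchase cost = D·C = 33,510 × 118 = £3,954,180.00
Total = £10,506.44 + £5,757.00 + £3,954,180.00 = £3,970,443.44

£3,970,443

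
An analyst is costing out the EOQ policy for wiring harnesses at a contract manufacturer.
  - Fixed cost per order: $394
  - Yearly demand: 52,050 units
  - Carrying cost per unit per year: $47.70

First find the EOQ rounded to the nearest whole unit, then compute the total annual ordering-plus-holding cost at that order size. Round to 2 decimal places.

$44,231.60

Q* = √(2·D·S / H) = √(2·52,050·394 / 47.7) = √859,861.6 ≈ 927.29 → Q = 927 units
Annual ordering cost = (D/Q)·S = (52,050/927) × 394 = $22,122.65
Annual holding cost  = (Q/2)·H = (927/2) × 47.7 = $22,108.95
Total = $22,122.65 + $22,108.95 = $44,231.60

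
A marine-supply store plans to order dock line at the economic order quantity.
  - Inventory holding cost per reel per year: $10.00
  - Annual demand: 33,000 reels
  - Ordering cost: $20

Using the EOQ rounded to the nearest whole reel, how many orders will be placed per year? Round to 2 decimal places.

90.91 orders per year

Optimal lot size Q* = (2 × 33,000 × $20 / $10)^½ ≈ 363.32 → Q = 363
Orders per year = D/Q = 33,000 / 363 = 90.909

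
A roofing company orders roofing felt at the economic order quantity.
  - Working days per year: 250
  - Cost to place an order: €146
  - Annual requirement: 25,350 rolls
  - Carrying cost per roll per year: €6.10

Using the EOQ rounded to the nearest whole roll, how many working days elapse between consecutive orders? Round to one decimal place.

Q* = √(2·D·S / H) = √(2·25,350·146 / 6.1) = √1,213,475.4 ≈ 1,101.58 → Q = 1,102 rolls
Cycle time = (working days × Q)/D = (250 × 1,102) / 25,350 = 10.868 days

10.9 days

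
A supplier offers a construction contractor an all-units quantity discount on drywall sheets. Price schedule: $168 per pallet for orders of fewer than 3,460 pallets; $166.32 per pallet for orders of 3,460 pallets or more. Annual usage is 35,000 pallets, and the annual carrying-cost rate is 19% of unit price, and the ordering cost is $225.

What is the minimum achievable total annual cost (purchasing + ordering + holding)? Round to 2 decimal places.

H₁ = 19%×$168 = $31.9200;  H₂ = 19%×$166.32 = $31.6008
EOQ₁ = √(2×35,000×225/31.9200) = 702.44  (< 3,460, feasible at tier 1)
EOQ₂ = √(2×35,000×225/31.6008) = 705.98  (< 3,460 → use Q = 3,460 at tier-2 price)
TC(tier 1 (EOQ₁), Q≈702.4) = $5,902,421.86
TC(tier 2, Q≈3,460.0) = $5,878,145.40
Minimum at tier 2: $5,878,145.40

$5,878,145.40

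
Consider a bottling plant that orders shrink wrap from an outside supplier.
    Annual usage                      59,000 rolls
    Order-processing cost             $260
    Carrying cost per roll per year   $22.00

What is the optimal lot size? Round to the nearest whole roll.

1,181 rolls

Optimal lot size Q* = (2 × 59,000 × $260 / $22)^½ ≈ 1,180.91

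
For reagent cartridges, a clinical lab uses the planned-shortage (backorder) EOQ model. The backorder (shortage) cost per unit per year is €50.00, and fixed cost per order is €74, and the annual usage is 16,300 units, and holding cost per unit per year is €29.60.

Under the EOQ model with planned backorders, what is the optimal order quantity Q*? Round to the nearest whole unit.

360 units

Q* = √(2DS/H) · √((H + b)/b)
   = √(2 × 16,300 × 74 / 29.6) · √((29.6 + 50) / 50)
   = 285.482 × 1.2617 ≈ 360.21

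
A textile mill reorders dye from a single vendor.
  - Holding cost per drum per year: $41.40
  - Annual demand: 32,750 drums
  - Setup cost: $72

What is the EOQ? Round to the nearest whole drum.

2DS/H = 2·32,750·72/41.4 = 113,913.04
EOQ = √113,913.04 ≈ 337.51

338 drums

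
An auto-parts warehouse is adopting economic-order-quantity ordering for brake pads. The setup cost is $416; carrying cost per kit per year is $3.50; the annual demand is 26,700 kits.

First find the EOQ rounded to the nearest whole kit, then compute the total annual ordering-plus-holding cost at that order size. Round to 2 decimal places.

$8,817.62

Q* = √(2·D·S / H) = √(2·26,700·416 / 3.5) = √6,346,971.4 ≈ 2,519.32 → Q = 2,519 kits
Ordering: D/Q × S = 26,700/2,519 × $416 = $4,409.37
Holding:  Q/2 × H = 2,519/2 × $3.5 = $4,408.25
Total = $4,409.37 + $4,408.25 = $8,817.62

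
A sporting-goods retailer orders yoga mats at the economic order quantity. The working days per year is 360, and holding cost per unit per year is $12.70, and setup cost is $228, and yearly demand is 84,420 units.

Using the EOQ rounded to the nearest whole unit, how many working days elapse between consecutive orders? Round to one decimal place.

7.4 days

Q* = √(2·D·S / H) = √(2·84,420·228 / 12.7) = √3,031,143.3 ≈ 1,741.02 → Q = 1,741 units
T = Q/D × 360 days = 1,741/84,420 × 360 = 7.424 days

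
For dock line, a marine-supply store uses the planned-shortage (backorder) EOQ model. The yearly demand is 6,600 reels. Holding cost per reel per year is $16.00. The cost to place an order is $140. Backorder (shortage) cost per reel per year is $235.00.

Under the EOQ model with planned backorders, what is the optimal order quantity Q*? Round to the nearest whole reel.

351 reels

Q* = √(2DS/H) · √((H + b)/b)
   = √(2 × 6,600 × 140 / 16) · √((16 + 235) / 235)
   = 339.853 × 1.0335 ≈ 351.23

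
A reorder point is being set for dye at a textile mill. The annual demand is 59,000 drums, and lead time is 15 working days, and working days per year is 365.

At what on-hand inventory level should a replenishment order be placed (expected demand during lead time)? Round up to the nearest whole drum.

2,425 drums

Daily demand d = 59,000 / 365 = 161.644 drums/day
Demand during lead time = 161.644 × 15 = 2,424.66
Reorder point = 2,424.66 → round up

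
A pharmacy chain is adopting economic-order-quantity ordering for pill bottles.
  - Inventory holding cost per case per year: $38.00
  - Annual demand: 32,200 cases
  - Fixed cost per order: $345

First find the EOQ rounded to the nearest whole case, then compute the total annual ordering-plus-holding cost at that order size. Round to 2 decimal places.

$29,056.57

Optimal lot size Q* = (2 × 32,200 × $345 / $38)^½ ≈ 764.65 → Q = 765 cases
Annual ordering cost = (D/Q)·S = (32,200/765) × 345 = $14,521.57
Annual holding cost  = (Q/2)·H = (765/2) × 38 = $14,535.00
Total = $14,521.57 + $14,535.00 = $29,056.57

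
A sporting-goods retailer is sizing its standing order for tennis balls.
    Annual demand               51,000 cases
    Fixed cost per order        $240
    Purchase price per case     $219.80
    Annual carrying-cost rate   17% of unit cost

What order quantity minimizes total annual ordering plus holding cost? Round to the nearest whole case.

809 cases

H = i·C = 0.17 × $219.8 = $37.3660 per case-year
Q* = √(2·D·S / H) = √(2·51,000·240 / 37.366) = √655,141.0 ≈ 809.41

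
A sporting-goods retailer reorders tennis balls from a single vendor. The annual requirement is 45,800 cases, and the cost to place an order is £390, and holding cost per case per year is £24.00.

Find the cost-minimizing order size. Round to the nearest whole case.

Q* = √(2·D·S / H) = √(2·45,800·390 / 24) = √1,488,500.0 ≈ 1,220.04

1,220 cases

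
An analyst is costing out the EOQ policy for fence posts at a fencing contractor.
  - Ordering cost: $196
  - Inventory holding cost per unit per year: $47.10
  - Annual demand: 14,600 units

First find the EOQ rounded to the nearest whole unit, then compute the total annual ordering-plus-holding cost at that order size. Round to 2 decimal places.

$16,418.38

2DS/H = 2·14,600·196/47.1 = 121,511.68
EOQ = √121,511.68 ≈ 348.59 → Q = 349 units
Annual ordering cost = (D/Q)·S = (14,600/349) × 196 = $8,199.43
Annual holding cost  = (Q/2)·H = (349/2) × 47.1 = $8,218.95
Total = $8,199.43 + $8,218.95 = $16,418.38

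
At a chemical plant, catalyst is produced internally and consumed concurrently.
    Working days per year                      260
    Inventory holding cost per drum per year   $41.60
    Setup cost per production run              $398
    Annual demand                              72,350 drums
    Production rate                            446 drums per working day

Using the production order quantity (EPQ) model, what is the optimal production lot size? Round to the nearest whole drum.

d = 72,350/260 = 278.2692 drums/day;  effective holding cost H(1 − d/p) = 41.6·(1 − 278.2692/446) = 15.64484
Q* = √(2DS / H_eff) = √(2·72,350·398 / 15.64484) ≈ 1,918.63

1,919 drums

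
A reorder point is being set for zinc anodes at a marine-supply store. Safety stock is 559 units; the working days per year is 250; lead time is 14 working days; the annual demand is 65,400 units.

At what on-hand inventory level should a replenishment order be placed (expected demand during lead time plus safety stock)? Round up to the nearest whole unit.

Daily demand d = 65,400 / 250 = 261.600 units/day
Demand during lead time = 261.600 × 14 = 3,662.40
Reorder point = 3,662.40 + 559 = 4,221.40 → round up

4,222 units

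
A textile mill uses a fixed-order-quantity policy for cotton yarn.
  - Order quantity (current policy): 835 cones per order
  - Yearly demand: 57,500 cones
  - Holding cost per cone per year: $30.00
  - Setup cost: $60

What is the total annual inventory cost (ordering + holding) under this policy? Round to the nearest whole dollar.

Annual ordering cost = (D/Q)·S = (57,500/835) × 60 = $4,131.74
Annual holding cost  = (Q/2)·H = (835/2) × 30 = $12,525.00
Total = $4,131.74 + $12,525.00 = $16,656.74

$16,657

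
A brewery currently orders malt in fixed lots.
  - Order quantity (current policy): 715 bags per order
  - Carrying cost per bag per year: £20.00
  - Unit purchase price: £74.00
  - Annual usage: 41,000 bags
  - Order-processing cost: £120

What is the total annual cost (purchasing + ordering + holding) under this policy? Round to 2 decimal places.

Annual ordering cost = (D/Q)·S = (41,000/715) × 120 = £6,881.12
Annual holding cost  = (Q/2)·H = (715/2) × 20 = £7,150.00
Purchase cost = D·C = 41,000 × 74 = £3,034,000.00
Total = £6,881.12 + £7,150.00 + £3,034,000.00 = £3,048,031.12

£3,048,031.12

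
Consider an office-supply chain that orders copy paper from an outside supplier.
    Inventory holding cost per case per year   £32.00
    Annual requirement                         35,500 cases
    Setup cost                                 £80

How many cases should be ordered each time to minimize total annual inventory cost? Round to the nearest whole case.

Optimal lot size Q* = (2 × 35,500 × £80 / £32)^½ ≈ 421.31

421 cases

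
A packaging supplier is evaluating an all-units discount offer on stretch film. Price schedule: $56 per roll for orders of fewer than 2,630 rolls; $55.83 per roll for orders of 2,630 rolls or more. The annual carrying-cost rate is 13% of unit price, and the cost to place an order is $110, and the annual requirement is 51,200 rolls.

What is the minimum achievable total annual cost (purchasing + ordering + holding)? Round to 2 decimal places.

H₁ = 13%×$56 = $7.2800;  H₂ = 13%×$55.83 = $7.2579
EOQ₁ = √(2×51,200×110/7.2800) = 1,243.89  (< 2,630, feasible at tier 1)
EOQ₂ = √(2×51,200×110/7.2579) = 1,245.78  (< 2,630 → use Q = 2,630 at tier-2 price)
TC(tier 1 (EOQ₁), Q≈1,243.9) = $2,876,255.49
TC(tier 2, Q≈2,630.0) = $2,870,181.58
Minimum at tier 2: $2,870,181.58

$2,870,181.58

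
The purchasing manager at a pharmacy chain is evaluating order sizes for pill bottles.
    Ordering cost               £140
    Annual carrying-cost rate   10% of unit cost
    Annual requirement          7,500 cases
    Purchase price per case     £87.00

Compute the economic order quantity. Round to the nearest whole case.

491 cases

Carrying cost H = £87 × 10% = £8.7000/case/yr
2DS/H = 2·7,500·140/8.7 = 241,379.31
EOQ = √241,379.31 ≈ 491.30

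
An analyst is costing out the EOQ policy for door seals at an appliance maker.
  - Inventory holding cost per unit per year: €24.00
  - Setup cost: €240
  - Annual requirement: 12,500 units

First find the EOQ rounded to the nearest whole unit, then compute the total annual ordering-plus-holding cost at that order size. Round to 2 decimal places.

EOQ = √(2DS/H) = √(2 × 12,500 × 240 / 24)
    = √(250,000.00) ≈ 500.00 → Q = 500 units
Ordering: D/Q × S = 12,500/500 × €240 = €6,000.00
Holding:  Q/2 × H = 500/2 × €24 = €6,000.00
Total = €6,000.00 + €6,000.00 = €12,000.00

€12,000.00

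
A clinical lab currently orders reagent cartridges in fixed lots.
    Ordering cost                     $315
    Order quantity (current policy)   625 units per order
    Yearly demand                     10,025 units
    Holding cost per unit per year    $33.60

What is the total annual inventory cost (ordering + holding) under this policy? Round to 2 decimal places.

Orders/yr = 10,025/625 = 16.040; ordering cost = 16.040 × $315 = $5,052.60
Average inventory = 625/2 = 312.5; holding cost = 312.5 × $33.6 = $10,500.00
Total = $5,052.60 + $10,500.00 = $15,552.60

$15,552.60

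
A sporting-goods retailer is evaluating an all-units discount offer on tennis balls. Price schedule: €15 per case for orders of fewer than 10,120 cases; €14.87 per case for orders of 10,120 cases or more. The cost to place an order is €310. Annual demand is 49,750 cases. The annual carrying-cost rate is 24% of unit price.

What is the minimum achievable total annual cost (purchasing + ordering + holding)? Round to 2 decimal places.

€756,787.65

H₁ = 24%×€15 = €3.6000;  H₂ = 24%×€14.87 = €3.5688
EOQ₁ = √(2×49,750×310/3.6000) = 2,927.12  (< 10,120, feasible at tier 1)
EOQ₂ = √(2×49,750×310/3.5688) = 2,939.89  (< 10,120 → use Q = 10,120 at tier-2 price)
TC(tier 1 (EOQ₁), Q≈2,927.1) = €756,787.65
TC(tier 2, Q≈10,120.0) = €759,364.59
Minimum at tier 1 (EOQ₁): €756,787.65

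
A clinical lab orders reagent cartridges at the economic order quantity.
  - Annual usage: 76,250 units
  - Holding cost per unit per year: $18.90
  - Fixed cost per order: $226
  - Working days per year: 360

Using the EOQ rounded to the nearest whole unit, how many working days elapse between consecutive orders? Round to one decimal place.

Optimal lot size Q* = (2 × 76,250 × $226 / $18.9)^½ ≈ 1,350.39 → Q = 1,350 units
T = Q/D × 360 days = 1,350/76,250 × 360 = 6.374 days

6.4 days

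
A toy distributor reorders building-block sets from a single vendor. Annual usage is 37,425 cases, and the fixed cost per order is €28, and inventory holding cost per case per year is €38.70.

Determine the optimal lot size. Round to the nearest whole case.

EOQ = √(2DS/H) = √(2 × 37,425 × 28 / 38.7)
    = √(54,155.04) ≈ 232.71

233 cases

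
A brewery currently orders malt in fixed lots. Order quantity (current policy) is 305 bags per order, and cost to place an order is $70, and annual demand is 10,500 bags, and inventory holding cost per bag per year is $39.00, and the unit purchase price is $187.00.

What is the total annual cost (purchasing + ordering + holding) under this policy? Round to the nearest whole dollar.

Orders/yr = 10,500/305 = 34.426; ordering cost = 34.426 × $70 = $2,409.84
Average inventory = 305/2 = 152.5; holding cost = 152.5 × $39 = $5,947.50
Purchase cost = D·C = 10,500 × 187 = $1,963,500.00
Total = $2,409.84 + $5,947.50 + $1,963,500.00 = $1,971,857.34

$1,971,857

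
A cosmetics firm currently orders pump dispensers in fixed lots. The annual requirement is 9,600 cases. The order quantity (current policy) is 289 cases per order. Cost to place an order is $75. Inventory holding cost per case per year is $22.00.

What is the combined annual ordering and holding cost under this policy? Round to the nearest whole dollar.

Orders/yr = 9,600/289 = 33.218; ordering cost = 33.218 × $75 = $2,491.35
Average inventory = 289/2 = 144.5; holding cost = 144.5 × $22 = $3,179.00
Total = $2,491.35 + $3,179.00 = $5,670.35

$5,670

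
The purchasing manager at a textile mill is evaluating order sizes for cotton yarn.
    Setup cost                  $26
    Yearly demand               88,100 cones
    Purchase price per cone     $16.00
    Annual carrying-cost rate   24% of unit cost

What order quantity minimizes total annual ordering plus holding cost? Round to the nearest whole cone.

1,092 cones

Holding cost per cone per year: H = 24% × $16 = $3.8400
EOQ = √(2DS/H) = √(2 × 88,100 × 26 / 3.84)
    = √(1,193,020.83) ≈ 1,092.25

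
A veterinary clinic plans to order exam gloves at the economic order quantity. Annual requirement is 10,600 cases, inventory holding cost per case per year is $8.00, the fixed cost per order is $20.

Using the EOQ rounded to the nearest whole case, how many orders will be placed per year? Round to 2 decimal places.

46.09 orders per year

2DS/H = 2·10,600·20/8 = 53,000.00
EOQ = √53,000.00 ≈ 230.22 → Q = 230
Orders per year = D/Q = 10,600 / 230 = 46.087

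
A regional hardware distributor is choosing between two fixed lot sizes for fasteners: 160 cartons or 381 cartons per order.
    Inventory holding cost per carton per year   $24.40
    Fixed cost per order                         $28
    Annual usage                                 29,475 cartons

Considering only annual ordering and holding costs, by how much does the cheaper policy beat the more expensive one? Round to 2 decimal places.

For each Q, cost = (D/Q)·S + (Q/2)·H.
TC(160) = (29,475/160)×28 + (160/2)×24.4 = $7,110.12
TC(381) = (29,475/381)×28 + (381/2)×24.4 = $6,814.34
Lots of 381 are cheaper by $295.78.

$295.78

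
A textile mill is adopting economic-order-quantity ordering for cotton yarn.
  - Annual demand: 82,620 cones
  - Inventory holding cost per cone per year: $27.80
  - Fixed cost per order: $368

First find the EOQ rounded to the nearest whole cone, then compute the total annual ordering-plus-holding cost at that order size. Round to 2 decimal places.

2DS/H = 2·82,620·368/27.8 = 2,187,349.64
EOQ = √2,187,349.64 ≈ 1,478.97 → Q = 1,479 cones
Orders/yr = 82,620/1,479 = 55.862; ordering cost = 55.862 × $368 = $20,557.24
Average inventory = 1,479/2 = 739.5; holding cost = 739.5 × $27.8 = $20,558.10
Total = $20,557.24 + $20,558.10 = $41,115.34

$41,115.34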